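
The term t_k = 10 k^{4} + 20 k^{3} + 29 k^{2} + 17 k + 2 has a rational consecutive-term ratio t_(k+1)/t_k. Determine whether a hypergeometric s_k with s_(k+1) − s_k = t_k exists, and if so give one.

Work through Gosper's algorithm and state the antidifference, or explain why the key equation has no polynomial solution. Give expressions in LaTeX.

s_k = k \left(2 k^{4} + 3 k^{2} - k - 2\right)

The ratio is (10*k**4 + 60*k**3 + 149*k**2 + 175*k + 78)/(10*k**4 + 20*k**3 + 29*k**2 + 17*k + 2).
Take A(k)=1, B(k)=1, C(k)=k**4 + 2*k**3 + 29*k**2/10 + 17*k/10 + 1/5.
Solve (1)·f(k+1) − (1)·f(k) = k**4 + 2*k**3 + 29*k**2/10 + 17*k/10 + 1/5.
Degrees (0,0,4) ⇒ d ≤ 5.
Solving with deg f ≤ 5: f(k) = k*(2*k**4 + 3*k**2 - k - 2)/10.
R(k) = B(k−1)·f(k)/C(k) = k*(2*k**4 + 3*k**2 - k - 2)/(10*k**4 + 20*k**3 + 29*k**2 + 17*k + 2); s_k = R·t_k = k*(2*k**4 + 3*k**2 - k - 2).
Δs = 10*k**4 + 20*k**3 + 29*k**2 + 17*k + 2, as required.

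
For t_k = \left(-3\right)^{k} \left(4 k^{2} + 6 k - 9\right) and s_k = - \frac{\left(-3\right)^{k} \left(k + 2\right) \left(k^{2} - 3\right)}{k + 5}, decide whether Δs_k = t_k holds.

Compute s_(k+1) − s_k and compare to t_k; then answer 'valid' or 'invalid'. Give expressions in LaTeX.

s_(k+1) = 3*(-3)**k*(k + 3)*((k + 1)**2 - 3)/(k + 6)
s_(k+1) − s_k = (-3)**k*(4*k**4 + 38*k**3 + 96*k**2 + 18*k - 126)/(k**2 + 11*k + 30)
(s_(k+1) − s_k) − t_k = (-3)**(k + 1)*(4*k**3 + 27*k**2 + 21*k - 48)/(k**2 + 11*k + 30)

Invalid: residual \frac{\left(-3\right)^{k + 1} \left(4 k^{3} + 27 k^{2} + 21 k - 48\right)}{k^{2} + 11 k + 30} ≠ 0.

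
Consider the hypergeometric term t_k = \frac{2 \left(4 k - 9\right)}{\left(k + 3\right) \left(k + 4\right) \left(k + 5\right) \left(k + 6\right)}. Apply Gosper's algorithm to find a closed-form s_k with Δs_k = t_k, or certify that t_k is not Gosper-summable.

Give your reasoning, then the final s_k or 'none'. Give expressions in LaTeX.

t_(k+1)/t_k = (k + 3)*(4*k - 5)/((k + 7)*(4*k - 9)).
Normal form (A,B,C) = (k + 3, k + 7, k - 9/4).
Set up (k + 3)·f(k+1) − (k + 6)·f(k) − (k - 9/4) = 0.
d = 3 from the (1,1,1) case.
Solve for f: f(k) = -k*(k**2 + 12*k + 167)/240 (degree 3 ≤ 3).
Get s_k = R·t_k = k*(-k**2 - 12*k - 167)/(30*(k + 3)*(k + 4)*(k + 5)) with R(k) = B(k−1)f(k)/C(k) = -k*(k + 6)*(k**2 + 12*k + 167)/(60*(4*k - 9)).
Verify: 2*(4*k - 9)/(k**4 + 18*k**3 + 119*k**2 + 342*k + 360) matches t_k.

s_k = \frac{k \left(- k^{2} - 12 k - 167\right)}{30 \left(k + 3\right) \left(k + 4\right) \left(k + 5\right)}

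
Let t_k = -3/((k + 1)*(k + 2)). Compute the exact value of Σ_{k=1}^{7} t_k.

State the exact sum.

r(k) = (k + 1)/(k + 3) after simplifying.
Factor: A=k + 1; B=k + 3; C=1.
Key eq: (k + 1)·f(k+1) = (k + 2)·f(k) + (1).
Bound: deg f ≤ 1.
Solve for f: f(k) = k (degree 1 ≤ 1).
R(k) = B(k−1)·f(k)/C(k) = k*(k + 2); s_k = R·t_k = -3*k/(k + 1).
Δs = -3/(k**2 + 3*k + 2), as required.
Telescoping: Σ = s_(8) − s_(1) = -8/3 − (-3/2) = -7/6.

Σ = -7/6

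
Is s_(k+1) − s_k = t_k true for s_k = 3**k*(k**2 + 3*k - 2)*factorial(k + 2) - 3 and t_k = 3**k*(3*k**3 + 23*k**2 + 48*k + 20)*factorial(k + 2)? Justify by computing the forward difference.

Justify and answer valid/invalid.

Valid — Δs_k = t_k.

s_(k+1) = 3**(k + 1)*(3*k + (k + 1)**2 + 1)*factorial(k + 3) - 3
s_(k+1) − s_k = 3**k*(3*k**3 + 23*k**2 + 48*k + 20)*factorial(k + 2)
(s_(k+1) − s_k) − t_k = 0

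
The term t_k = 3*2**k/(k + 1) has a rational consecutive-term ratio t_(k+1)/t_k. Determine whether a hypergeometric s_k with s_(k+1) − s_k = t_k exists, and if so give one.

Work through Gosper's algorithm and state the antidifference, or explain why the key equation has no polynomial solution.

none (Gosper's algorithm certifies no s_k)

Ratio r(k) = 2*(k + 1)/(k + 2).
So A=2*k + 2 and B=k + 2, with C=1.
Solve (2*k + 2)·f(k+1) − (k + 1)·f(k) = 1.
d = -1 from the (1,1,0) case.
deg f ≤ -1 is impossible — no certificate.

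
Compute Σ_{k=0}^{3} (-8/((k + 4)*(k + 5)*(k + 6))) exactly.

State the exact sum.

Σ = -13/90

t_(k+1)/t_k = (k + 4)/(k + 7).
Take A(k)=k + 4, B(k)=k + 7, C(k)=1.
Set up (k + 4)·f(k+1) − (k + 6)·f(k) − (1) = 0.
Bound: deg f ≤ 2.
Solving with deg f ≤ 2: f(k) = k*(k + 9)/40.
R(k) = B(k−1)·f(k)/C(k) = k*(k + 6)*(k + 9)/40; s_k = R·t_k = k*(-k - 9)/(5*(k + 4)*(k + 5)).
Δs = -8/(k**3 + 15*k**2 + 74*k + 120), as required.
Evaluate s at k=4 and k=0: -13/90 and 0; difference -13/90.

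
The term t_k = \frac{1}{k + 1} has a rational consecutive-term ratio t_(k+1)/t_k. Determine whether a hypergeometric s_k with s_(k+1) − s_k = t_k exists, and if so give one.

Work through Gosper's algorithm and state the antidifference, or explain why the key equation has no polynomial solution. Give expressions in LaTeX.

Ratio r(k) = (k + 1)/(k + 2).
Gosper form: A/B · C(k+1)/C(k) with A=k + 1, B=k + 2, C=1.
Set up (k + 1)·f(k+1) − (k + 1)·f(k) − (1) = 0.
d = 0 from the (1,1,0) case.
Write f(k) = c0. Then LHS − RHS = -1, requiring -1 = 0: contradictory. No certificate.

not Gosper-summable; s_k does not exist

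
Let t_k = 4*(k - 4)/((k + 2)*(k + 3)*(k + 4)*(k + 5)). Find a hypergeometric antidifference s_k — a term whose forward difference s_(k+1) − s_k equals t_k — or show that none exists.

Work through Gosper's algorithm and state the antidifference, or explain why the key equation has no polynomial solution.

Ratio r(k) = (k - 3)*(k + 2)/((k - 4)*(k + 6)).
Factor: A=k + 2; B=k + 6; C=k - 4.
Solve (k + 2)·f(k+1) − (k + 5)·f(k) = k - 4.
Degrees (1,1,1) ⇒ d ≤ 3.
Match coefficients ⇒ f(k) = -k*(k**2 + 9*k + 38)/24.
Get s_k = R·t_k = k*(-k**2 - 9*k - 38)/(6*(k + 2)*(k + 3)*(k + 4)) with R(k) = B(k−1)f(k)/C(k) = -k*(k + 5)*(k**2 + 9*k + 38)/(24*(k - 4)).
Check: Δs_k = 4*(k - 4)/(k**4 + 14*k**3 + 71*k**2 + 154*k + 120). ✓

s_k = k*(-k**2 - 9*k - 38)/(6*(k + 2)*(k + 3)*(k + 4))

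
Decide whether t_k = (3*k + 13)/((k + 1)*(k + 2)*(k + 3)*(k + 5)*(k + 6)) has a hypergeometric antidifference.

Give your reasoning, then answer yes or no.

Yes. s_k = k*(k**2 + 8*k + 17)/(10*(k**3 + 8*k**2 + 17*k + 10)).

Compute t_(k+1)/t_k: get (k + 1)*(k + 5)*(3*k + 16)/((k + 4)*(k + 7)*(3*k + 13)).
Normal form (A,B,C) = (k + 1, k + 7, k**2 + 25*k/3 + 52/3).
Need (k + 1)·f(k+1) − (k + 6)·f(k) = k**2 + 25*k/3 + 52/3.
deg f ≤ 5 (via 1,1,2).
A polynomial solution: f(k) = k*(k + 3)*(k + 4)*(k**2 + 8*k + 17)/30.
Then R = B(k−1)f/C = k*(k + 3)*(k + 6)*(k**2 + 8*k + 17)/(10*(3*k + 13)), so s_k = R(k)·t_k = k*(k**2 + 8*k + 17)/(10*(k**3 + 8*k**2 + 17*k + 10)).
Verify: (3*k + 13)/(k**5 + 17*k**4 + 107*k**3 + 307*k**2 + 396*k + 180) matches t_k.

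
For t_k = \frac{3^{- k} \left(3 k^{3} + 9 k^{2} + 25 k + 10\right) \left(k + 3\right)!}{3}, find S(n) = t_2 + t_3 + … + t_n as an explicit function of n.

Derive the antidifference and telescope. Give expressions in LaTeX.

The ratio is (3*k**4 + 30*k**3 + 124*k**2 + 255*k + 188)/(3*(3*k**3 + 9*k**2 + 25*k + 10)).
Factor: A=k/3 + 4/3; B=1; C=k**3 + 3*k**2 + 25*k/3 + 10/3.
Need (k/3 + 4/3)·f(k+1) − (1)·f(k) = k**3 + 3*k**2 + 25*k/3 + 10/3.
Bound: deg f ≤ 2.
A polynomial solution: f(k) = 3*k**2 - 2.
Certificate R = B(k−1)f/C = 3*(3*k**2 - 2)/(3*k**3 + 9*k**2 + 25*k + 10) gives s_k = (3*k**2 - 2)*factorial(k + 3)/3**k.
s_(k+1) − s_k = (3*k**3 + 9*k**2 + 25*k + 10)*factorial(k + 3)/(3*3**k) = t_k.
Evaluate: s_(n+1) = 3**(-n - 1)*(3*n**2 + 6*n + 1)*factorial(n + 4); subtract s_(2) = 400/3 ⇒ S(n) = -400/3 + n**2*factorial(n + 4)/3**n + 2*n*factorial(n + 4)/3**n + factorial(n + 4)/(3*3**n).

S(n) = - \frac{400}{3} + 3^{- n} n^{2} \left(n + 4\right)! + 2 \cdot 3^{- n} n \left(n + 4\right)! + \frac{3^{- n} \left(n + 4\right)!}{3}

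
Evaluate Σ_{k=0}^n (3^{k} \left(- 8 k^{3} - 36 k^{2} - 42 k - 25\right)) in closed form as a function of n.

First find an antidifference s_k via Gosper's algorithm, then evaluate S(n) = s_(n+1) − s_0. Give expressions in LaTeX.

The ratio is 3*(8*k**3 + 60*k**2 + 138*k + 111)/(8*k**3 + 36*k**2 + 42*k + 25).
Normal form (A,B,C) = (3, 1, k**3 + 9*k**2/2 + 21*k/4 + 25/8).
Key eq: (3)·f(k+1) = (1)·f(k) + (k**3 + 9*k**2/2 + 21*k/4 + 25/8).
Degrees (0,0,3) ⇒ d ≤ 3.
Solve for f: f(k) = (2*k + 1)*(2*k**2 - k + 2)/8 (degree 3 ≤ 3).
Then R = B(k−1)f/C = (2*k + 1)*(2*k**2 - k + 2)/(8*k**3 + 36*k**2 + 42*k + 25), so s_k = R(k)·t_k = 3**k*(-4*k**3 - 3*k - 2).
Check: Δs_k = 3**k*(4*k**3 - 6*k - 12*(k + 1)**3 - 13). ✓
Telescope: S(n) = s_(n+1) − s_(0) = 3**(n + 1)*(-4*n**3 - 12*n**2 - 15*n - 9) − (-2) = -12*3**n*n**3 - 36*3**n*n**2 - 45*3**n*n - 27*3**n + 2.

S(n) = - 12 \cdot 3^{n} n^{3} - 36 \cdot 3^{n} n^{2} - 45 \cdot 3^{n} n - 27 \cdot 3^{n} + 2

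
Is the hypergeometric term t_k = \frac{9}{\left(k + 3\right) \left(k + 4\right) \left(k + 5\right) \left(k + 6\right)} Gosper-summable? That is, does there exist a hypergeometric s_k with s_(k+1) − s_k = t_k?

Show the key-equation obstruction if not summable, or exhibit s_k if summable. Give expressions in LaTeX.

Yes. s_k = \frac{k \left(k^{2} + 12 k + 47\right)}{20 \left(k + 3\right) \left(k + 4\right) \left(k + 5\right)}.

The ratio is (k + 3)/(k + 7).
Take A(k)=k + 3, B(k)=k + 7, C(k)=1.
Set up (k + 3)·f(k+1) − (k + 6)·f(k) − (1) = 0.
Bound: deg f ≤ 3.
Coefficient equations give f(k) = k*(k**2 + 12*k + 47)/180.
Get s_k = R·t_k = k*(k**2 + 12*k + 47)/(20*(k + 3)*(k + 4)*(k + 5)) with R(k) = B(k−1)f(k)/C(k) = k*(k + 6)*(k**2 + 12*k + 47)/180.
Check: Δs_k = 9/(k**4 + 18*k**3 + 119*k**2 + 342*k + 360). ✓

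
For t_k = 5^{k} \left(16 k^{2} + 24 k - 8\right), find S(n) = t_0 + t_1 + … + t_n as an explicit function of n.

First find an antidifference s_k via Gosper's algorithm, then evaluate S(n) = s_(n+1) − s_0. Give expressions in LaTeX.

S(n) = 20 \cdot 5^{n} n^{2} + 20 \cdot 5^{n} n - 10 \cdot 5^{n} + 2

Compute t_(k+1)/t_k: get 5*(2*k**2 + 7*k + 4)/(2*k**2 + 3*k - 1).
So A=5 and B=1, with C=k**2 + 3*k/2 - 1/2.
f must satisfy (5)·f(k+1) − (1)·f(k) = k**2 + 3*k/2 - 1/2.
From deg A=0, deg B=0, deg C=2: d=2.
A polynomial solution: f(k) = (2*k**2 - 2*k - 1)/8.
Certificate R = B(k−1)f/C = (2*k**2 - 2*k - 1)/(4*(2*k**2 + 3*k - 1)) gives s_k = 5**k*(4*k**2 - 4*k - 2).
Check: Δs_k = 5**k*(16*k**2 + 24*k - 8). ✓
Evaluate: s_(n+1) = 5**(n + 1)*(4*n**2 + 4*n - 2); subtract s_(0) = -2 ⇒ S(n) = 20*5**n*n**2 + 20*5**n*n - 10*5**n + 2.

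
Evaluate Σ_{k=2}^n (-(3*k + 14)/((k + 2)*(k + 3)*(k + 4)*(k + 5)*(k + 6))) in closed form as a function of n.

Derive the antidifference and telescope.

S(n) = (-n**3 - 13*n**2 - 54*n + 68)/(140*(n**3 + 13*n**2 + 54*n + 72))

t_(k+1)/t_k = (k + 2)*(3*k + 17)/((k + 7)*(3*k + 14)).
Gosper form: A/B · C(k+1)/C(k) with A=k + 2, B=k + 7, C=k + 14/3.
Solve (k + 2)·f(k+1) − (k + 6)·f(k) = k + 14/3.
d = 4 from the (1,1,1) case.
Solving with deg f ≤ 4: f(k) = k*(k + 4)*(k**2 + 10*k + 31)/90.
So s_k = (B(k−1)f/C)·t_k = (k*(k + 4)*(k + 6)*(k**2 + 10*k + 31)/(30*(3*k + 14)))·t_k = k*(-k**2 - 10*k - 31)/(30*(k**3 + 10*k**2 + 31*k + 30)).
s_(k+1) − s_k = (-3*k - 14)/(k**5 + 20*k**4 + 155*k**3 + 580*k**2 + 1044*k + 720) = t_k.
Σ_(k=2)^n t_k = s_(n+1) − s_(2) = ((-n**3 - 13*n**2 - 54*n - 42)/(30*(n**3 + 13*n**2 + 54*n + 72))) − (-11/420), i.e. (-n**3 - 13*n**2 - 54*n + 68)/(140*(n**3 + 13*n**2 + 54*n + 72)).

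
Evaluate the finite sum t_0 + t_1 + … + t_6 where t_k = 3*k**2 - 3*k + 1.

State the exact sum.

Σ = 217

Step 1: r(k) = (3*k**2 + 3*k + 1)/(3*k**2 - 3*k + 1).
Gosper form: A/B · C(k+1)/C(k) with A=1, B=1, C=k**2 - k + 1/3.
Set up (1)·f(k+1) − (1)·f(k) − (k**2 - k + 1/3) = 0.
Degrees (0,0,2) ⇒ d ≤ 3.
Coefficient equations give f(k) = k*(k**2 - 3*k + 3)/3.
Get s_k = R·t_k = k*(k**2 - 3*k + 3) with R(k) = B(k−1)f(k)/C(k) = k*(k**2 - 3*k + 3)/(3*k**2 - 3*k + 1).
s_(k+1) − s_k = 3*k**2 - 3*k + 1 = t_k.
Sum = s_(7) − s_(0); s_(7) = 217, s_(0) = 0 ⇒ 217.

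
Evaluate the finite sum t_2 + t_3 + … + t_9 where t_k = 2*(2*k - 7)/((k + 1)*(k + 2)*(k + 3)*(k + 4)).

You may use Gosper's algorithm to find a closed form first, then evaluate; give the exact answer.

Step 1: r(k) = (k + 1)*(2*k - 5)/((k + 5)*(2*k - 7)).
Take A(k)=k + 1, B(k)=k + 5, C(k)=k - 7/2.
f must satisfy (k + 1)·f(k+1) − (k + 4)·f(k) = k - 7/2.
Degrees (1,1,1) ⇒ d ≤ 3.
Solve for f: f(k) = -k*(k**2 + 6*k + 14)/6 (degree 3 ≤ 3).
So s_k = (B(k−1)f/C)·t_k = (-k*(k + 4)*(k**2 + 6*k + 14)/(3*(2*k - 7)))·t_k = 2*k*(-k**2 - 6*k - 14)/(3*(k + 1)*(k + 2)*(k + 3)).
s_(k+1) − s_k = 2*(2*k - 7)/(k**4 + 10*k**3 + 35*k**2 + 50*k + 24) = t_k.
Σ_(k=2)^(9) t_k = s_(10) − s_(2) = -290/429 − (-2/3) = -4/429.

Σ = -4/429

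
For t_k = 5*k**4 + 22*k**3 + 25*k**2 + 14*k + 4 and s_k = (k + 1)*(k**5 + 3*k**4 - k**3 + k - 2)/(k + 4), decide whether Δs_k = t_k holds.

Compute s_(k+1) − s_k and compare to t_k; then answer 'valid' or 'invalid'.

Invalid: residual 3*(-4*k**5 - 39*k**4 - 114*k**3 - 114*k**2 - 59*k - 18)/(k**2 + 9*k + 20) ≠ 0.

s_(k+1) = (k + 2)*(k + (k + 1)**5 + 3*(k + 1)**4 - (k + 1)**3 - 1)/(k + 5)
s_(k+1) − s_k = (5*k**6 + 55*k**5 + 206*k**4 + 337*k**3 + 288*k**2 + 139*k + 26)/(k**2 + 9*k + 20)
(s_(k+1) − s_k) − t_k = 3*(-4*k**5 - 39*k**4 - 114*k**3 - 114*k**2 - 59*k - 18)/(k**2 + 9*k + 20)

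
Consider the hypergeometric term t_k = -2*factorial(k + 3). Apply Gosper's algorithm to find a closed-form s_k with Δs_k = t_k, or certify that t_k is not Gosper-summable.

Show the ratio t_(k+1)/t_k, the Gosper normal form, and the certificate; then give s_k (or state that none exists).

r(k) = k + 4 after simplifying.
A = k + 4, B = 1, C = 1.
f must satisfy (k + 4)·f(k+1) − (1)·f(k) = 1.
Degrees (1,0,0) ⇒ d ≤ -1.
deg f ≤ -1 is impossible — no certificate.

none — t_k is not Gosper-summable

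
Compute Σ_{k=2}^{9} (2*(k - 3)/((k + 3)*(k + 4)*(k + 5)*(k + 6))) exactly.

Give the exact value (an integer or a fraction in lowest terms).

r(k) = (k - 2)*(k + 3)/((k - 3)*(k + 7)) after simplifying.
Take A(k)=k + 3, B(k)=k + 7, C(k)=k - 3.
f must satisfy (k + 3)·f(k+1) − (k + 6)·f(k) = k - 3.
From deg A=1, deg B=1, deg C=1: d=3.
A polynomial solution: f(k) = -k*(k**2 + 12*k + 107)/120.
Certificate R = B(k−1)f/C = -k*(k + 6)*(k**2 + 12*k + 107)/(120*(k - 3)) gives s_k = k*(-k**2 - 12*k - 107)/(60*(k + 3)*(k + 4)*(k + 5)).
Verify: 2*(k - 3)/(k**4 + 18*k**3 + 119*k**2 + 342*k + 360) matches t_k.
Σ_(k=2)^(9) t_k = s_(10) − s_(2) = -109/5460 − (-3/140) = 2/1365.

Σ = 2/1365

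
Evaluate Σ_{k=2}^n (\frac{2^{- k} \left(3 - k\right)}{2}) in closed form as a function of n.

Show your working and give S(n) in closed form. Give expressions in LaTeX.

Step 1: r(k) = (k - 2)/(2*(k - 3)).
So A=1/2 and B=1, with C=k - 3.
Solve (1/2)·f(k+1) − (1)·f(k) = k - 3.
d = 1 from the (0,0,1) case.
Solving with deg f ≤ 1: f(k) = -2*(k - 2).
R(k) = B(k−1)·f(k)/C(k) = -2*(k - 2)/(k - 3); s_k = R·t_k = (k - 2)/2**k.
s_(k+1) − s_k = (3 - k)/(2*2**k) = t_k.
s_(n+1) = 2**(-n - 1)*(n - 1) and s_(2) = 0, so S(n) = 2**(-n - 1)*(n - 1).

S(n) = 2^{- n - 1} \left(n - 1\right)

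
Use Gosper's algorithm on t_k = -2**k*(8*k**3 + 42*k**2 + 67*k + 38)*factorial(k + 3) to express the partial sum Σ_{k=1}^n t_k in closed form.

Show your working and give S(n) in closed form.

r(k) = 2*(8*k**4 + 98*k**3 + 439*k**2 + 855*k + 620)/(8*k**3 + 42*k**2 + 67*k + 38) after simplifying.
A = 2*k + 8, B = 1, C = k**3 + 21*k**2/4 + 67*k/8 + 19/4.
Set up (2*k + 8)·f(k+1) − (1)·f(k) − (k**3 + 21*k**2/4 + 67*k/8 + 19/4) = 0.
Bound: deg f ≤ 2.
A polynomial solution: f(k) = (4*k**2 - k + 2)/8.
So s_k = (B(k−1)f/C)·t_k = ((4*k**2 - k + 2)/(8*k**3 + 42*k**2 + 67*k + 38))·t_k = -2**k*(4*k**2 - k + 2)*factorial(k + 3).
Check: Δs_k = -2**k*(8*k**3 + 42*k**2 + 67*k + 38)*factorial(k + 3). ✓
Telescope: S(n) = s_(n+1) − s_(1) = -2**(n + 1)*(4*n**2 + 7*n + 5)*factorial(n + 4) − (-240) = -8*2**n*n**2*factorial(n + 4) - 14*2**n*n*factorial(n + 4) - 10*2**n*factorial(n + 4) + 240.

S(n) = -8*2**n*n**2*factorial(n + 4) - 14*2**n*n*factorial(n + 4) - 10*2**n*factorial(n + 4) + 240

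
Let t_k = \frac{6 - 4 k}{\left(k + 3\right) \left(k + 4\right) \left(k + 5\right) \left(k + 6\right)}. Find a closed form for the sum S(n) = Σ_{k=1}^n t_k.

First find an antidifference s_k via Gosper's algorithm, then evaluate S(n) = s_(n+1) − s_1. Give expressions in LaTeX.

Step 1: r(k) = (k + 3)*(2*k - 1)/((k + 7)*(2*k - 3)).
A = k + 3, B = k + 7, C = k - 3/2.
Need (k + 3)·f(k+1) − (k + 6)·f(k) = k - 3/2.
deg f ≤ 3 (via 1,1,1).
A polynomial solution: f(k) = -k/2.
Certificate R = B(k−1)f/C = -k*(k + 6)/(2*k - 3) gives s_k = 2*k/((k + 3)*(k + 4)*(k + 5)).
Δs = 2*(3 - 2*k)/(k**4 + 18*k**3 + 119*k**2 + 342*k + 360), as required.
Telescope: S(n) = s_(n+1) − s_(1) = 2*(n + 1)/(n**3 + 15*n**2 + 74*n + 120) − (1/60) = n*(-n**2 - 15*n + 46)/(60*(n**3 + 15*n**2 + 74*n + 120)).

S(n) = \frac{n \left(- n^{2} - 15 n + 46\right)}{60 \left(n^{3} + 15 n^{2} + 74 n + 120\right)}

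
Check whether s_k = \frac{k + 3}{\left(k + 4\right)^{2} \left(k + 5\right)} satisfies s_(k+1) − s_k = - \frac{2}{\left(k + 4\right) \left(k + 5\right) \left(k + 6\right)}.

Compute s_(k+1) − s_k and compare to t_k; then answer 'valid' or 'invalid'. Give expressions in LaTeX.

Invalid: residual \frac{3 k + 14}{k^{5} + 24 k^{4} + 229 k^{3} + 1086 k^{2} + 2560 k + 2400} ≠ 0.

s_(k+1) = (k + 4)/((k + 5)**2*(k + 6))
s_(k+1) − s_k = (-(k + 3)*(k + 5)*(k + 6) + (k + 4)**3)/((k + 4)**2*(k + 5)**2*(k + 6))
(s_(k+1) − s_k) − t_k = (3*k + 14)/(k**5 + 24*k**4 + 229*k**3 + 1086*k**2 + 2560*k + 2400)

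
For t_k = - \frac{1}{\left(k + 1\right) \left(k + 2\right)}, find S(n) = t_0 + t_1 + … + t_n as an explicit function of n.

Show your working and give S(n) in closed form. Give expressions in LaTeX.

Compute t_(k+1)/t_k: get (k + 1)/(k + 3).
Take A(k)=k + 1, B(k)=k + 3, C(k)=1.
Need (k + 1)·f(k+1) − (k + 2)·f(k) = 1.
Bound: deg f ≤ 1.
Coefficient equations give f(k) = k.
R(k) = B(k−1)·f(k)/C(k) = k*(k + 2); s_k = R·t_k = -k/(k + 1).
Δs = -1/(k**2 + 3*k + 2), as required.
Σ_(k=0)^n t_k = s_(n+1) − s_(0) = ((-n - 1)/(n + 2)) − (0), i.e. (-n - 1)/(n + 2).

S(n) = \frac{- n - 1}{n + 2}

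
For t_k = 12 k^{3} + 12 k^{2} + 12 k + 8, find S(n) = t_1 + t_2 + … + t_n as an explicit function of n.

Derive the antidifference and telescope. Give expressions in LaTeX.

The ratio is (3*k**3 + 12*k**2 + 18*k + 11)/(3*k**3 + 3*k**2 + 3*k + 2).
Normal form (A,B,C) = (1, 1, k**3 + k**2 + k + 2/3).
Set up (1)·f(k+1) − (1)·f(k) − (k**3 + k**2 + k + 2/3) = 0.
Degrees (0,0,3) ⇒ d ≤ 4.
A polynomial solution: f(k) = k*(3*k**3 - 2*k**2 + 3*k + 4)/12.
Get s_k = R·t_k = k*(3*k**3 - 2*k**2 + 3*k + 4) with R(k) = B(k−1)f(k)/C(k) = k*(3*k**3 - 2*k**2 + 3*k + 4)/(4*(3*k**3 + 3*k**2 + 3*k + 2)).
Verify: 12*k**3 + 12*k**2 + 12*k + 8 matches t_k.
Evaluate: s_(n+1) = 3*n**4 + 10*n**3 + 15*n**2 + 16*n + 8; subtract s_(1) = 8 ⇒ S(n) = n*(3*n**3 + 10*n**2 + 15*n + 16).

S(n) = n \left(3 n^{3} + 10 n^{2} + 15 n + 16\right)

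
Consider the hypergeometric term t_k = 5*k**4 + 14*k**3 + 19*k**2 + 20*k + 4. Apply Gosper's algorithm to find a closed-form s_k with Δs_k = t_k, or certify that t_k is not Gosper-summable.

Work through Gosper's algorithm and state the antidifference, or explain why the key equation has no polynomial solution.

Ratio r(k) = (5*k**4 + 34*k**3 + 91*k**2 + 120*k + 62)/(5*k**4 + 14*k**3 + 19*k**2 + 20*k + 4).
Take A(k)=1, B(k)=1, C(k)=k**4 + 14*k**3/5 + 19*k**2/5 + 4*k + 4/5.
Need (1)·f(k+1) − (1)·f(k) = k**4 + 14*k**3/5 + 19*k**2/5 + 4*k + 4/5.
Degrees (0,0,4) ⇒ d ≤ 5.
Solve for f: f(k) = k*(k**4 + k**3 + k**2 + 4*k - 3)/5 (degree 5 ≤ 5).
Certificate R = B(k−1)f/C = k*(k**4 + k**3 + k**2 + 4*k - 3)/(5*k**4 + 14*k**3 + 19*k**2 + 20*k + 4) gives s_k = k*(k**4 + k**3 + k**2 + 4*k - 3).
s_(k+1) − s_k = 5*k**4 + 14*k**3 + 19*k**2 + 20*k + 4 = t_k.

s_k = k*(k**4 + k**3 + k**2 + 4*k - 3)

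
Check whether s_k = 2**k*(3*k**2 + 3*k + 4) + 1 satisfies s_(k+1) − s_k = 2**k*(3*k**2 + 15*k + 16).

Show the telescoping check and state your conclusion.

s_(k+1) = 2**(k + 1)*(3*k + 3*(k + 1)**2 + 7) + 1
s_(k+1) − s_k = 2**k*(3*k**2 + 15*k + 16)
(s_(k+1) − s_k) − t_k = 0

Valid — Δs_k = t_k.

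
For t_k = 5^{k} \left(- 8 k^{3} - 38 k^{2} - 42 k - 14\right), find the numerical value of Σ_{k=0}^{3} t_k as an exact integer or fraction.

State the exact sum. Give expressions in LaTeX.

Compute t_(k+1)/t_k: get 5*(4*k**3 + 31*k**2 + 71*k + 51)/(4*k**3 + 19*k**2 + 21*k + 7).
Factor: A=5; B=1; C=k**3 + 19*k**2/4 + 21*k/4 + 7/4.
f must satisfy (5)·f(k+1) − (1)·f(k) = k**3 + 19*k**2/4 + 21*k/4 + 7/4.
Degrees (0,0,3) ⇒ d ≤ 3.
Coefficient equations give f(k) = (2*k**3 + 2*k**2 - 2*k + 1)/8.
So s_k = (B(k−1)f/C)·t_k = ((2*k**3 + 2*k**2 - 2*k + 1)/(2*(4*k**3 + 19*k**2 + 21*k + 7)))·t_k = 5**k*(-2*k**3 - 2*k**2 + 2*k - 1).
Δs = 5**k*(-8*k**3 - 38*k**2 - 42*k - 14), as required.
Telescoping: Σ = s_(4) − s_(0) = -95625 − (-1) = -95624.

Σ = -95624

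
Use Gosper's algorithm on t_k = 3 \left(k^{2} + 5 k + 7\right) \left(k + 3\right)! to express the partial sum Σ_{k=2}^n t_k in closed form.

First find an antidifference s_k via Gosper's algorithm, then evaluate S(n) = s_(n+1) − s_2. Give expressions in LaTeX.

S(n) = 3 n \left(n + 4\right)! + 6 \left(n + 4\right)! - 1080

Ratio r(k) = (k + 4)*(5*k + (k + 1)**2 + 12)/(k**2 + 5*k + 7).
Normal form (A,B,C) = (k + 4, 1, k**2 + 5*k + 7).
f must satisfy (k + 4)·f(k+1) − (1)·f(k) = k**2 + 5*k + 7.
Degrees (1,0,2) ⇒ d ≤ 1.
Match coefficients ⇒ f(k) = k + 1.
Get s_k = R·t_k = 3*(k + 1)*factorial(k + 3) with R(k) = B(k−1)f(k)/C(k) = (k + 1)/(k**2 + 5*k + 7).
Verify: 3*(k**2 + 5*k + 7)*factorial(k + 3) matches t_k.
s_(n+1) = 3*(n + 2)*factorial(n + 4) and s_(2) = 1080, so S(n) = 3*n*factorial(n + 4) + 6*factorial(n + 4) - 1080.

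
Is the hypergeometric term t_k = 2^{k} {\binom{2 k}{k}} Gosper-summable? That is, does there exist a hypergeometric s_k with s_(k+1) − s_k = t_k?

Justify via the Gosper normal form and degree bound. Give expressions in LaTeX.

The ratio is 4*(2*k + 1)/(k + 1).
Take A(k)=8*k + 4, B(k)=k + 1, C(k)=1.
Set up (8*k + 4)·f(k+1) − (k)·f(k) − (1) = 0.
Degrees (1,1,0) ⇒ d ≤ -1.
deg f ≤ -1 is impossible — no certificate.

No — key equation has no polynomial f.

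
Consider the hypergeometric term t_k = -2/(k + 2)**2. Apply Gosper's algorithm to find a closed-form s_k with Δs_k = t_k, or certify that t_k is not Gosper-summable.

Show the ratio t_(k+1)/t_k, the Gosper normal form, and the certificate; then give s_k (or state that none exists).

t_(k+1)/t_k = (k + 2)**2/(k + 3)**2.
A = k**2 + 4*k + 4, B = k**2 + 6*k + 9, C = 1.
Key eq: (k**2 + 4*k + 4)·f(k+1) = (k**2 + 4*k + 4)·f(k) + (1).
deg f ≤ 0 (via 2,2,0).
f = c0 ⇒ A·f(k+1) − B(k−1)·f(k) − C = -1. The system {-1 = 0} is inconsistent; no antidifference.

no hypergeometric antidifference exists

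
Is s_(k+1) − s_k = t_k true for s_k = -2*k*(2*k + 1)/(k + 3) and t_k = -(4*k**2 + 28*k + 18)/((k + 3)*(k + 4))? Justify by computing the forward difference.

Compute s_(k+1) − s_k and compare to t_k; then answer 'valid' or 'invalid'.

s_(k+1) = -2*(k + 1)*(2*k + 3)/(k + 4)
s_(k+1) − s_k = 2*(-2*k**2 - 14*k - 9)/(k**2 + 7*k + 12)
(s_(k+1) − s_k) − t_k = 0

Valid: the claim telescopes to t_k.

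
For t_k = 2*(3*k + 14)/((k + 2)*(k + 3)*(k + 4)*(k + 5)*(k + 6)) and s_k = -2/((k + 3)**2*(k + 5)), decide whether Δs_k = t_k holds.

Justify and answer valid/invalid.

Invalid: residual 2*(-4*k**2 - 33*k - 66)/(k**7 + 27*k**6 + 307*k**5 + 1905*k**4 + 6964*k**3 + 14988*k**2 + 17568*k + 8640) ≠ 0.

s_(k+1) = -2/((k + 4)**2*(k + 6))
s_(k+1) − s_k = -2/((k + 4)**2*(k + 6)) + 2/((k + 3)**2*(k + 5))
(s_(k+1) − s_k) − t_k = 2*(-4*k**2 - 33*k - 66)/(k**7 + 27*k**6 + 307*k**5 + 1905*k**4 + 6964*k**3 + 14988*k**2 + 17568*k + 8640)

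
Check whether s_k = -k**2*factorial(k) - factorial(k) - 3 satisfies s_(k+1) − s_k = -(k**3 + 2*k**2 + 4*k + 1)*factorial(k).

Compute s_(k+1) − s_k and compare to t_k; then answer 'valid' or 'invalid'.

Valid — Δs_k = t_k.

s_(k+1) = -k**3*factorial(k) - 3*k**2*factorial(k) - 4*k*factorial(k) - 2*factorial(k) - 3
s_(k+1) − s_k = -(k**3 + 2*k**2 + 4*k + 1)*factorial(k)
(s_(k+1) − s_k) − t_k = 0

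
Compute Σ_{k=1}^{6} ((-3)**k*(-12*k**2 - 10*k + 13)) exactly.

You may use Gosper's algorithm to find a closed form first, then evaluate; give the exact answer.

Σ = -282132

Compute t_(k+1)/t_k: get 3*(-10*k - 12*(k + 1)**2 + 3)/(12*k**2 + 10*k - 13).
So A=-3 and B=1, with C=k**2 + 5*k/6 - 13/12.
Need (-3)·f(k+1) − (1)·f(k) = k**2 + 5*k/6 - 13/12.
deg f ≤ 2 (via 0,0,2).
Solving with deg f ≤ 2: f(k) = -(3*k**2 - 2*k - 4)/12.
Then R = B(k−1)f/C = -(3*k**2 - 2*k - 4)/(12*k**2 + 10*k - 13), so s_k = R(k)·t_k = (-3)**k*(3*k**2 - 2*k - 4).
Verify: (-3)**k*(-12*k**2 - 10*k + 13) matches t_k.
Σ_(k=1)^(6) t_k = s_(7) − s_(1) = -282123 − (9) = -282132.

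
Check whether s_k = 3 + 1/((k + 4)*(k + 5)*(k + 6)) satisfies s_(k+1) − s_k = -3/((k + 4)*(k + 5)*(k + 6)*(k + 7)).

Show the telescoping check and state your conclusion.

s_(k+1) = 3 + 1/((k + 5)*(k + 6)*(k + 7))
s_(k+1) − s_k = -3/((k + 4)*(k + 5)*(k + 6)*(k + 7))
(s_(k+1) − s_k) − t_k = 0

valid; difference matches t_k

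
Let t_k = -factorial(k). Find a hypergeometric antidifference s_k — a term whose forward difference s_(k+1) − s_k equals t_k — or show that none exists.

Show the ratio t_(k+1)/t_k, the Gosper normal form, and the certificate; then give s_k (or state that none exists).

none — t_k is not Gosper-summable

The ratio is k + 1.
So A=k + 1 and B=1, with C=1.
f must satisfy (k + 1)·f(k+1) − (1)·f(k) = 1.
d = -1 from the (1,0,0) case.
Negative degree bound (-1): no f exists, t_k not Gosper-summable.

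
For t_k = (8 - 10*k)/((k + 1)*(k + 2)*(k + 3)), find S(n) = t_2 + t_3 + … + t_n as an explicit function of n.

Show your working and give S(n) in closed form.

S(n) = (-7*n**2 + 5*n + 2)/(4*(n**2 + 5*n + 6))

The ratio is (k + 1)*(5*k + 1)/((k + 4)*(5*k - 4)).
Normal form (A,B,C) = (k + 1, k + 4, k - 4/5).
Key eq: (k + 1)·f(k+1) = (k + 3)·f(k) + (k - 4/5).
Bound: deg f ≤ 2.
Match coefficients ⇒ f(k) = k*(k - 17)/20.
Get s_k = R·t_k = -k*(k - 17)/(2*(k + 1)*(k + 2)) with R(k) = B(k−1)f(k)/C(k) = k*(k - 17)*(k + 3)/(4*(5*k - 4)).
Check: Δs_k = 2*(4 - 5*k)/(k**3 + 6*k**2 + 11*k + 6). ✓
Telescope: S(n) = s_(n+1) − s_(2) = (-n**2 + 15*n + 16)/(2*(n**2 + 5*n + 6)) − (5/4) = (-7*n**2 + 5*n + 2)/(4*(n**2 + 5*n + 6)).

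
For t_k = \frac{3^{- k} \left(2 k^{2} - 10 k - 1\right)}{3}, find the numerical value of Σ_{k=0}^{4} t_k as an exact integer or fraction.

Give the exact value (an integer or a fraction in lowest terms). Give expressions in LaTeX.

Step 1: r(k) = (2*k**2 - 6*k - 9)/(3*(2*k**2 - 10*k - 1)).
Normal form (A,B,C) = (1/3, 1, k**2 - 5*k - 1/2).
Solve (1/3)·f(k+1) − (1)·f(k) = k**2 - 5*k - 1/2.
Bound: deg f ≤ 2.
Solving with deg f ≤ 2: f(k) = -3*(k**2 - 4*k - 2)/2.
Certificate R = B(k−1)f/C = -3*(k**2 - 4*k - 2)/(2*k**2 - 10*k - 1) gives s_k = (-k**2 + 4*k + 2)/3**k.
Δs = (2*k**2 - 10*k - 1)/(3*3**k), as required.
Σ_(k=0)^(4) t_k = s_(5) − s_(0) = -1/81 − (2) = -163/81.

Σ = -163/81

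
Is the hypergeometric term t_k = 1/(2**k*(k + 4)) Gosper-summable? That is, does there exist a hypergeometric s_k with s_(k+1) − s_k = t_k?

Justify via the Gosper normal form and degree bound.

No. Not Gosper-summable.

t_(k+1)/t_k = (k + 4)/(2*(k + 5)).
A = k/2 + 2, B = k + 5, C = 1.
Set up (k/2 + 2)·f(k+1) − (k + 4)·f(k) − (1) = 0.
From deg A=1, deg B=1, deg C=0: d=-1.
Bound -1 < 0, so the key equation has no polynomial solution.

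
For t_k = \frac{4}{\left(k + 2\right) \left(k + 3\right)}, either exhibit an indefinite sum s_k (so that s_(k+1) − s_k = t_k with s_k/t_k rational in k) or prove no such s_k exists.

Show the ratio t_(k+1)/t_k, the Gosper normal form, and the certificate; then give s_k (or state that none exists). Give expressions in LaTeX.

Step 1: r(k) = (k + 2)/(k + 4).
A = k + 2, B = k + 4, C = 1.
f must satisfy (k + 2)·f(k+1) − (k + 3)·f(k) = 1.
Degrees (1,1,0) ⇒ d ≤ 1.
Match coefficients ⇒ f(k) = k/2.
R(k) = B(k−1)·f(k)/C(k) = k*(k + 3)/2; s_k = R·t_k = 2*k/(k + 2).
Check: Δs_k = 4/(k**2 + 5*k + 6). ✓

s_k = \frac{2 k}{k + 2}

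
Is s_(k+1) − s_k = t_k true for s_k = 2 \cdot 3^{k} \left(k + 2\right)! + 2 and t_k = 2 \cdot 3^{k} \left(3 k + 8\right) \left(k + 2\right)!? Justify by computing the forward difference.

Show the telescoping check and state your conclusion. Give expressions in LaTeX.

Valid: the claim telescopes to t_k.

s_(k+1) = 2*3**(k + 1)*factorial(k + 3) + 2
s_(k+1) − s_k = 2*3**k*(3*k + 8)*factorial(k + 2)
(s_(k+1) − s_k) − t_k = 0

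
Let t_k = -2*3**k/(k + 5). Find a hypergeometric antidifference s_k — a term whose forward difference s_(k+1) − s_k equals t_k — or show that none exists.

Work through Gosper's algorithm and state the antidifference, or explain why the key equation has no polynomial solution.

not Gosper-summable; s_k does not exist

Compute t_(k+1)/t_k: get 3*(k + 5)/(k + 6).
So A=3*k + 15 and B=k + 6, with C=1.
Key eq: (3*k + 15)·f(k+1) = (k + 5)·f(k) + (1).
d = -1 from the (1,1,0) case.
deg f ≤ -1 is impossible — no certificate.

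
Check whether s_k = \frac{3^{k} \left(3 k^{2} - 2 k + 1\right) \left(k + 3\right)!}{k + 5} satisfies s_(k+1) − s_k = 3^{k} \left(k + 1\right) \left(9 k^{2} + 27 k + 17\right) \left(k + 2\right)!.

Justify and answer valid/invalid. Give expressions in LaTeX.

Invalid: residual - \frac{2 \cdot 3^{k} \left(9 k^{4} + 81 k^{3} + 221 k^{2} + 239 k + 84\right) \left(k + 2\right)!}{\left(k + 5\right) \left(k + 6\right)} ≠ 0.

s_(k+1) = 3**(k + 1)*(3*k**2 + 4*k + 2)*factorial(k + 4)/(k + 6)
s_(k+1) − s_k = 3**k*(k + 3)*(9*k**3 + 63*k**2 + 89*k + 38)*factorial(k + 3)/((k + 5)*(k + 6))
(s_(k+1) − s_k) − t_k = -2*3**k*(9*k**4 + 81*k**3 + 221*k**2 + 239*k + 84)*factorial(k + 2)/((k + 5)*(k + 6))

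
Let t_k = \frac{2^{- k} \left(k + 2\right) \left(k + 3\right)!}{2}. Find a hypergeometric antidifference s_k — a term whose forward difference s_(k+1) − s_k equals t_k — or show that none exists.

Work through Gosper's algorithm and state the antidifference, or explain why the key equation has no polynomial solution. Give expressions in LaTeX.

s_k = 2^{- k} \left(k + 3\right)!

r(k) = (k + 3)*(k + 4)/(2*(k + 2)) after simplifying.
Normal form (A,B,C) = (k/2 + 2, 1, k + 2).
Set up (k/2 + 2)·f(k+1) − (1)·f(k) − (k + 2) = 0.
Bound: deg f ≤ 0.
A polynomial solution: f(k) = 2.
R(k) = B(k−1)·f(k)/C(k) = 2/(k + 2); s_k = R·t_k = factorial(k + 3)/2**k.
Δs = (k + 2)*factorial(k + 3)/(2*2**k), as required.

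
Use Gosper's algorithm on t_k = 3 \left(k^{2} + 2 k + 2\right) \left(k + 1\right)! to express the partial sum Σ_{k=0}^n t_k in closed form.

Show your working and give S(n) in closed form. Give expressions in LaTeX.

S(n) = 3 \left(n + 1\right) \left(n + 2\right)!

Step 1: r(k) = (k + 2)*(2*k + (k + 1)**2 + 4)/(k**2 + 2*k + 2).
Take A(k)=k + 2, B(k)=1, C(k)=k**2 + 2*k + 2.
Key eq: (k + 2)·f(k+1) = (1)·f(k) + (k**2 + 2*k + 2).
d = 1 from the (1,0,2) case.
Match coefficients ⇒ f(k) = k.
Certificate R = B(k−1)f/C = k/(k**2 + 2*k + 2) gives s_k = 3*k*factorial(k + 1).
Verify: 3*(k**2 + 2*k + 2)*factorial(k + 1) matches t_k.
Telescope: S(n) = s_(n+1) − s_(0) = 3*(n + 1)*factorial(n + 2) − (0) = 3*(n + 1)*factorial(n + 2).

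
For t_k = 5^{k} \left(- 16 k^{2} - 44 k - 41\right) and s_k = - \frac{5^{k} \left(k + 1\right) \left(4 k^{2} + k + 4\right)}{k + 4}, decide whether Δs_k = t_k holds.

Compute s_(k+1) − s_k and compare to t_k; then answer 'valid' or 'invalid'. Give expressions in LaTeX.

s_(k+1) = -5**(k + 1)*(k + 2)*(k + 4*(k + 1)**2 + 5)/(k + 5)
s_(k+1) − s_k = 5**k*(-16*k**4 - 140*k**3 - 445*k**2 - 601*k - 340)/(k**2 + 9*k + 20)
(s_(k+1) − s_k) − t_k = 5**k*(48*k**3 + 312*k**2 + 648*k + 480)/(k**2 + 9*k + 20)

Invalid: residual \frac{5^{k} \left(48 k^{3} + 312 k^{2} + 648 k + 480\right)}{k^{2} + 9 k + 20} ≠ 0.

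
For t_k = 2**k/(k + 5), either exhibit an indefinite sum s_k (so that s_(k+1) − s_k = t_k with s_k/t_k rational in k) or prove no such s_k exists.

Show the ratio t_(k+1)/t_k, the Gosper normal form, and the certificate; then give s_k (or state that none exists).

not Gosper-summable; s_k does not exist

Ratio r(k) = 2*(k + 5)/(k + 6).
Take A(k)=2*k + 10, B(k)=k + 6, C(k)=1.
Key eq: (2*k + 10)·f(k+1) = (k + 5)·f(k) + (1).
From deg A=1, deg B=1, deg C=0: d=-1.
deg f ≤ -1 is impossible — no certificate.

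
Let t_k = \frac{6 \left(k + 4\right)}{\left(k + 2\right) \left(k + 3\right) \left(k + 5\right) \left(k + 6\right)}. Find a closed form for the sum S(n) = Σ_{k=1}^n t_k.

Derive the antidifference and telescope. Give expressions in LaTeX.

S(n) = \frac{n \left(n + 9\right)}{6 \left(n^{2} + 9 n + 18\right)}

t_(k+1)/t_k = (k + 2)*(k + 5)**2/((k + 4)**2*(k + 7)).
So A=k + 2 and B=k + 7, with C=k**2 + 8*k + 16.
f must satisfy (k + 2)·f(k+1) − (k + 6)·f(k) = k**2 + 8*k + 16.
Degrees (1,1,2) ⇒ d ≤ 4.
Match coefficients ⇒ f(k) = k*(k + 3)*(k + 4)*(k + 7)/20.
So s_k = (B(k−1)f/C)·t_k = (k*(k + 3)*(k + 6)*(k + 7)/(20*(k + 4)))·t_k = 3*k*(k + 7)/(10*(k**2 + 7*k + 10)).
Check: Δs_k = 6*(k + 4)/(k**4 + 16*k**3 + 91*k**2 + 216*k + 180). ✓
Evaluate: s_(n+1) = 3*(n**2 + 9*n + 8)/(10*(n**2 + 9*n + 18)); subtract s_(1) = 2/15 ⇒ S(n) = n*(n + 9)/(6*(n**2 + 9*n + 18)).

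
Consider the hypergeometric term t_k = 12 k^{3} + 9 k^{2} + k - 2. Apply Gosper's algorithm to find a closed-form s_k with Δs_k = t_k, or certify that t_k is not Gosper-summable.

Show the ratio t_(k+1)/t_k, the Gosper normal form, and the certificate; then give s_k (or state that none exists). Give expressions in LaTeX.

r(k) = (12*k**3 + 45*k**2 + 55*k + 20)/(12*k**3 + 9*k**2 + k - 2) after simplifying.
Factor: A=1; B=1; C=k**3 + 3*k**2/4 + k/12 - 1/6.
f must satisfy (1)·f(k+1) − (1)·f(k) = k**3 + 3*k**2/4 + k/12 - 1/6.
Degrees (0,0,3) ⇒ d ≤ 4.
Solving with deg f ≤ 4: f(k) = k*(3*k**3 - 3*k**2 - k - 1)/12.
Get s_k = R·t_k = k*(3*k**3 - 3*k**2 - k - 1) with R(k) = B(k−1)f(k)/C(k) = k*(3*k**3 - 3*k**2 - k - 1)/(12*k**3 + 9*k**2 + k - 2).
s_(k+1) − s_k = 12*k**3 + 9*k**2 + k - 2 = t_k.

s_k = k \left(3 k^{3} - 3 k^{2} - k - 1\right)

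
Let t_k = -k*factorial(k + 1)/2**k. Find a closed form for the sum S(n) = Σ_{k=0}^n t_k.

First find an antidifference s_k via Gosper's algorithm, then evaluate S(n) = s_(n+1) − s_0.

S(n) = 2 - factorial(n + 2)/2**n

r(k) = (k + 1)*(k + 2)/(2*k) after simplifying.
Factor: A=k/2 + 1; B=1; C=k.
Need (k/2 + 1)·f(k+1) − (1)·f(k) = k.
Bound: deg f ≤ 0.
Solving with deg f ≤ 0: f(k) = 2.
Get s_k = R·t_k = -2**(1 - k)*factorial(k + 1) with R(k) = B(k−1)f(k)/C(k) = 2/k.
Check: Δs_k = -k*factorial(k + 1)/2**k. ✓
Σ_(k=0)^n t_k = s_(n+1) − s_(0) = (-factorial(n + 2)/2**n) − (-2), i.e. 2 - factorial(n + 2)/2**n.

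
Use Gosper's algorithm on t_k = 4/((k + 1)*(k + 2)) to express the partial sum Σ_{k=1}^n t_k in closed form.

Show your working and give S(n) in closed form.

Compute t_(k+1)/t_k: get (k + 1)/(k + 3).
Factor: A=k + 1; B=k + 3; C=1.
Set up (k + 1)·f(k+1) − (k + 2)·f(k) − (1) = 0.
Degrees (1,1,0) ⇒ d ≤ 1.
A polynomial solution: f(k) = k.
Certificate R = B(k−1)f/C = k*(k + 2) gives s_k = 4*k/(k + 1).
Δs = 4/(k**2 + 3*k + 2), as required.
Telescope: S(n) = s_(n+1) − s_(1) = 4*(n + 1)/(n + 2) − (2) = 2*n/(n + 2).

S(n) = 2*n/(n + 2)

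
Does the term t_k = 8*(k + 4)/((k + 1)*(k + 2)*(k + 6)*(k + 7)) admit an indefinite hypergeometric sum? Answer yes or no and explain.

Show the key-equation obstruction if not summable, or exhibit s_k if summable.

The ratio is (k + 1)*(k + 5)*(k + 6)/((k + 3)*(k + 4)*(k + 8)).
So A=k + 1 and B=k + 8, with C=k**4 + 16*k**3 + 95*k**2 + 248*k + 240.
Solve (k + 1)·f(k+1) − (k + 7)·f(k) = k**4 + 16*k**3 + 95*k**2 + 248*k + 240.
Degrees (1,1,4) ⇒ d ≤ 6.
A polynomial solution: f(k) = k*(k + 2)*(k + 3)*(k + 4)*(k + 5)*(k + 7)/12.
Then R = B(k−1)f/C = k*(k + 2)*(k + 7)**2/(12*(k + 4)), so s_k = R(k)·t_k = 2*k*(k + 7)/(3*(k**2 + 7*k + 6)).
Verify: 8*(k + 4)/(k**4 + 16*k**3 + 83*k**2 + 152*k + 84) matches t_k.

Yes. s_k = 2*k*(k + 7)/(3*(k**2 + 7*k + 6)).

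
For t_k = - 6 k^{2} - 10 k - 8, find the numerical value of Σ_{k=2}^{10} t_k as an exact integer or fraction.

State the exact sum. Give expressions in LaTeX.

Σ = -2916

t_(k+1)/t_k = (3*k**2 + 11*k + 12)/(3*k**2 + 5*k + 4).
Take A(k)=1, B(k)=1, C(k)=k**2 + 5*k/3 + 4/3.
Key eq: (1)·f(k+1) = (1)·f(k) + (k**2 + 5*k/3 + 4/3).
From deg A=0, deg B=0, deg C=2: d=3.
Coefficient equations give f(k) = k*(k**2 + k + 2)/3.
Then R = B(k−1)f/C = k*(k**2 + k + 2)/(3*k**2 + 5*k + 4), so s_k = R(k)·t_k = 2*k*(-k**2 - k - 2).
Verify: -6*k**2 - 10*k - 8 matches t_k.
Sum = s_(11) − s_(2); s_(11) = -2948, s_(2) = -32 ⇒ -2916.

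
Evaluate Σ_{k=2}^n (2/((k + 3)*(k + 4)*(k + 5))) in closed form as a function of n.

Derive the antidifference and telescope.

S(n) = (n**2 + 9*n - 10)/(30*(n**2 + 9*n + 20))

t_(k+1)/t_k = (k + 3)/(k + 6).
So A=k + 3 and B=k + 6, with C=1.
Key eq: (k + 3)·f(k+1) = (k + 5)·f(k) + (1).
Degrees (1,1,0) ⇒ d ≤ 2.
Coefficient equations give f(k) = k*(k + 7)/24.
Certificate R = B(k−1)f/C = k*(k + 5)*(k + 7)/24 gives s_k = k*(k + 7)/(12*(k + 3)*(k + 4)).
Verify: 2/(k**3 + 12*k**2 + 47*k + 60) matches t_k.
Evaluate: s_(n+1) = (n**2 + 9*n + 8)/(12*(n**2 + 9*n + 20)); subtract s_(2) = 1/20 ⇒ S(n) = (n**2 + 9*n - 10)/(30*(n**2 + 9*n + 20)).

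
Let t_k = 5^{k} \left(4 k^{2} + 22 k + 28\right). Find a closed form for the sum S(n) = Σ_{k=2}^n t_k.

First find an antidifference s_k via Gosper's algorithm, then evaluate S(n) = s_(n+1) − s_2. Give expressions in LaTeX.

t_(k+1)/t_k = 5*(2*k**2 + 15*k + 27)/(2*k**2 + 11*k + 14).
Gosper form: A/B · C(k+1)/C(k) with A=5, B=1, C=k**2 + 11*k/2 + 7.
f must satisfy (5)·f(k+1) − (1)·f(k) = k**2 + 11*k/2 + 7.
d = 2 from the (0,0,2) case.
Solve for f: f(k) = (k + 1)*(k + 2)/4 (degree 2 ≤ 2).
So s_k = (B(k−1)f/C)·t_k = ((k + 1)/(2*(2*k + 7)))·t_k = 5**k*(k**2 + 3*k + 2).
Check: Δs_k = 5**k*(4*k**2 + 22*k + 28). ✓
Σ_(k=2)^n t_k = s_(n+1) − s_(2) = (5**(n + 1)*(n**2 + 5*n + 6)) − (300), i.e. 5*5**n*n**2 + 25*5**n*n + 30*5**n - 300.

S(n) = 5 \cdot 5^{n} n^{2} + 25 \cdot 5^{n} n + 30 \cdot 5^{n} - 300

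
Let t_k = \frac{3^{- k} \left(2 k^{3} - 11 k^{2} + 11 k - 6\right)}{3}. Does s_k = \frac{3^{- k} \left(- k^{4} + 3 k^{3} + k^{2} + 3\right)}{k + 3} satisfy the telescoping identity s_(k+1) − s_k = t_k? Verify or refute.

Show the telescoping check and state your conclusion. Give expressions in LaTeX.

s_(k+1) = (-k**4 - k**3 + 4*k**2 + 7*k + 6)/(3*3**k*(k + 4))
s_(k+1) − s_k = (2*k**5 - k**4 - 38*k**3 + 7*k**2 + 18*k - 18)/(3*3**k*(k**2 + 7*k + 12))
(s_(k+1) − s_k) − t_k = 2*(-2*k**4 + 2*k**3 + 34*k**2 - 36*k + 27)/(3*3**k*(k**2 + 7*k + 12))

Invalid: residual \frac{2 \cdot 3^{- k} \left(- 2 k^{4} + 2 k^{3} + 34 k^{2} - 36 k + 27\right)}{3 \left(k^{2} + 7 k + 12\right)} ≠ 0.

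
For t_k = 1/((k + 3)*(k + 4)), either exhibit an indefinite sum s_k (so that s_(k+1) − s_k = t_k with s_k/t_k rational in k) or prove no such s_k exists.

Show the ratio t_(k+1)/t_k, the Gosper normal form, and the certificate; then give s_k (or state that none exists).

Ratio r(k) = (k + 3)/(k + 5).
Gosper form: A/B · C(k+1)/C(k) with A=k + 3, B=k + 5, C=1.
Solve (k + 3)·f(k+1) − (k + 4)·f(k) = 1.
Bound: deg f ≤ 1.
Solving with deg f ≤ 1: f(k) = k/3.
R(k) = B(k−1)·f(k)/C(k) = k*(k + 4)/3; s_k = R·t_k = k/(3*(k + 3)).
Δs = 1/(k**2 + 7*k + 12), as required.

s_k = k/(3*(k + 3))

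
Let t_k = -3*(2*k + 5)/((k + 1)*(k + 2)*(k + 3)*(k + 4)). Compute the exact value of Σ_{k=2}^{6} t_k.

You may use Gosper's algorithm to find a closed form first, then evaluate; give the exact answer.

Step 1: r(k) = (k + 1)*(2*k + 7)/((k + 5)*(2*k + 5)).
Normal form (A,B,C) = (k + 1, k + 5, k + 5/2).
f must satisfy (k + 1)·f(k+1) − (k + 4)·f(k) = k + 5/2.
Degrees (1,1,1) ⇒ d ≤ 3.
A polynomial solution: f(k) = k*(k + 2)*(k + 4)/6.
Then R = B(k−1)f/C = k*(k + 2)*(k + 4)**2/(3*(2*k + 5)), so s_k = R(k)·t_k = k*(-k - 4)/(k**2 + 4*k + 3).
Verify: 3*(-2*k - 5)/(k**4 + 10*k**3 + 35*k**2 + 50*k + 24) matches t_k.
Telescoping: Σ = s_(7) − s_(2) = -77/80 − (-4/5) = -13/80.

Σ = -13/80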